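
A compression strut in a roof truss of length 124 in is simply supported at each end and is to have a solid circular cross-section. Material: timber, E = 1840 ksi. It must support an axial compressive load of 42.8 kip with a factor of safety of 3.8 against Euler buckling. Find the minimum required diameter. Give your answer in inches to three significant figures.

d ≈ 7.28 in

Required P_cr = n·P = 3.8 × 42.8 = 162.6 kip
L_e = K·L = 1 × 124 = 124.0 in
Required I = P_cr·L_e²/(π²E) = 1.626×10^5 × 124.0² / (π² × 1.84×10^6) = 137.7 in⁴
Solid circle: I = πd⁴/64  ⇒  d = (64I/π)^(1/4) = (64×137.7/π)^(1/4) = 7.28 in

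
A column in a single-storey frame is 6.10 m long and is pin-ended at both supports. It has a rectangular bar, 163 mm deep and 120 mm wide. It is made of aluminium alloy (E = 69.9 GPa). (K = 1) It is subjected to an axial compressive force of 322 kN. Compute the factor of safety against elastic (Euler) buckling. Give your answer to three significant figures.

n ≈ 1.35

Buckling occurs about the weak axis: I_min = h·b³/12 with b = 120 mm (the shorter side).
I_min = 163×120³/12 = 2.347×10^7 mm⁴
I = 2.347×10^7 mm⁴ = 2.347×10^-5 m⁴
Effective length L_e = K·L = 1 × 6.10 = 6.100 m
P_cr = π²EI / L_e² = π² × 69.9×10⁹ × 2.347×10^-5 / 6.100² = 4.352×10^5 N
Factor of safety n = P_cr / P = 435.18 / 322 = 1.35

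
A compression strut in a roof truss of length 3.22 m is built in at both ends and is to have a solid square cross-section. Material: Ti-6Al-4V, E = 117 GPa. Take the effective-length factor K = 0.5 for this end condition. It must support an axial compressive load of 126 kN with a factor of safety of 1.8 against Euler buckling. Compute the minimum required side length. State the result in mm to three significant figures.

a ≈ 49.7 mm

Required P_cr = n·P = 1.8 × 126 = 226.8 kN
L_e = K·L = 0.5 × 3.22 = 1.610 m
Required I = P_cr·L_e²/(π²E) = 2.268×10^5 × 1.610² / (π² × 1.17×10^11) = 5.091×10^-7 m⁴
I_req = 5.091×10^5 mm⁴
Solid square: I = a⁴/12  ⇒  a = (12I)^(1/4) = (12×5.091×10^5)^(1/4) = 49.7 mm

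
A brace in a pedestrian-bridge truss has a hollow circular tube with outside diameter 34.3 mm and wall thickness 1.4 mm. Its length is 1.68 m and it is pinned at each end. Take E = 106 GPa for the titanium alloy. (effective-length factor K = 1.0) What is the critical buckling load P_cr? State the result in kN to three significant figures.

Inner diameter d_i = 34.3 − 2×1.4 = 31.50 mm
I = π(d_o⁴ − d_i⁴)/64 = π(34.3⁴ − 31.50⁴)/64 = 1.961×10^4 mm⁴
I = 1.961×10^4 mm⁴ = 1.961×10^-8 m⁴
Effective length L_e = K·L = 1 × 1.68 = 1.680 m
P_cr = π²EI / L_e² = π² × 106×10⁹ × 1.961×10^-8 / 1.680² = 7.270×10^3 N

P_cr ≈ 7.27 kN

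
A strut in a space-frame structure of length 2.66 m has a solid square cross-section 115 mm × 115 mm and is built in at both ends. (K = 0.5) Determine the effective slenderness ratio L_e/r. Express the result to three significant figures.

λ ≈ 40.1

I = a⁴/12 = 115⁴/12 = 1.458×10^7 mm⁴
A = 1.323×10^4 mm²;  r_min = √(I/A) = √(1.458×10^7/1.323×10^4) = 33.20 mm
L_e = K·L = 0.5 × 2.66 m = 1.330 m = 1330.0 mm
λ = L_e / r_min = 1330.0 / 33.20 = 40.1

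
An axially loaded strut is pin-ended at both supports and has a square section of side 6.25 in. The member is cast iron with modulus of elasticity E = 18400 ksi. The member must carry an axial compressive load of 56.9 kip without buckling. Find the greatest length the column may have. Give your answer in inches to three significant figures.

I = a⁴/12 = 6.25⁴/12 = 127.2 in⁴
At the buckling limit P_cr = P = 5.690×10^4 lb
From P_cr = π²EI/(K·L)²:  L = (1/K)·√(π²EI/P_cr) = (1/1)·√(π²×1.84×10^7×127.2/5.690×10^4)
L = 637 in

L_max ≈ 637 in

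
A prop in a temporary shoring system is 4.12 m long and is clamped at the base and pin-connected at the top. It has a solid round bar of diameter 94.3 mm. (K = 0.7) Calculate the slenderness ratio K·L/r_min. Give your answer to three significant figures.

λ ≈ 122

I = πd⁴/64 = π×94.3⁴/64 = 3.882×10^6 mm⁴
A = 6.984×10^3 mm²;  r_min = √(I/A) = √(3.882×10^6/6.984×10^3) = 23.58 mm
L_e = K·L = 0.7 × 4.12 m = 2.884 m = 2884.0 mm
λ = L_e / r_min = 2884.0 / 23.58 = 122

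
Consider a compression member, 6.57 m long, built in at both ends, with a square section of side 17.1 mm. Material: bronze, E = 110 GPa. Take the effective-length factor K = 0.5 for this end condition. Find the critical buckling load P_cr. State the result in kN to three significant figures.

I = a⁴/12 = 17.1⁴/12 = 7.125×10^3 mm⁴
I = 7.125×10^3 mm⁴ = 7.125×10^-9 m⁴
Effective length L_e = K·L = 0.5 × 6.57 = 3.285 m
P_cr = π²EI / L_e² = π² × 110×10⁹ × 7.125×10^-9 / 3.285² = 716.8 N

P_cr ≈ 0.717 kN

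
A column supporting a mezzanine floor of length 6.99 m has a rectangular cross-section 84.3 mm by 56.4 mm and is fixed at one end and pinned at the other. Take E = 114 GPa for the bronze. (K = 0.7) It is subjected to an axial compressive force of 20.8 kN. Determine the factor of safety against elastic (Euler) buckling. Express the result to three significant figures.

Buckling occurs about the weak axis: I_min = h·b³/12 with b = 56.4 mm (the shorter side).
I_min = 84.3×56.4³/12 = 1.260×10^6 mm⁴
I = 1.260×10^6 mm⁴ = 1.260×10^-6 m⁴
Effective length L_e = K·L = 0.7 × 6.99 = 4.893 m
P_cr = π²EI / L_e² = π² × 114×10⁹ × 1.260×10^-6 / 4.893² = 5.923×10^4 N
Factor of safety n = P_cr / P = 59.229 / 20.8 = 2.85

n ≈ 2.85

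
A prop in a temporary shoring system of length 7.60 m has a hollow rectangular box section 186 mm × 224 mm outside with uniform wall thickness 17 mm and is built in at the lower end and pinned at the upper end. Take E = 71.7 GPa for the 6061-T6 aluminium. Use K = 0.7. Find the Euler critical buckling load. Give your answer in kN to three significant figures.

P_cr ≈ 1610 kN

Inner dimensions: h_i = 224 − 2×17 = 190.0 mm, b_i = 186 − 2×17 = 152.0 mm
Weak-axis I_min = (h_o·b_o³ − h_i·b_i³)/12 with b_o = 186, b_i = 152.0 mm (shorter outer/inner sides).
I_min = (224×186³ − 190.0×152.0³)/12 = 6.451×10^7 mm⁴
I = 6.451×10^7 mm⁴ = 6.451×10^-5 m⁴
Effective length L_e = K·L = 0.7 × 7.60 = 5.320 m
P_cr = π²EI / L_e² = π² × 71.7×10⁹ × 6.451×10^-5 / 5.320² = 1.613×10^6 N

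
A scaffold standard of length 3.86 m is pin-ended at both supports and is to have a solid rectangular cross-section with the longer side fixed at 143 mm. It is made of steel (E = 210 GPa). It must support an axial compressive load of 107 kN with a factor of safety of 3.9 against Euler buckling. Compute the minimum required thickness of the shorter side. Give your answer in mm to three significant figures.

Required P_cr = n·P = 3.9 × 107 = 417.3 kN
L_e = K·L = 1 × 3.86 = 3.860 m
Required I = P_cr·L_e²/(π²E) = 4.173×10^5 × 3.860² / (π² × 2.10×10^11) = 3.000×10^-6 m⁴
I_req = 3.000×10^6 mm⁴
Rectangle, weak axis: I_min = h·b³/12 with h = 143 mm fixed  ⇒  b = (12I/h)^(1/3) = 63.1 mm

b ≈ 63.1 mm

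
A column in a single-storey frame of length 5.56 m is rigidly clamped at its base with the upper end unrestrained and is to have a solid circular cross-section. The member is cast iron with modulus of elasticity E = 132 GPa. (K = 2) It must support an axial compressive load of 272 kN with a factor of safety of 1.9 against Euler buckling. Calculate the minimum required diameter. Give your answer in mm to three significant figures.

d ≈ 178 mm

Required P_cr = n·P = 1.9 × 272 = 516.8 kN
L_e = K·L = 2 × 5.56 = 11.12 m
Required I = P_cr·L_e²/(π²E) = 5.168×10^5 × 11.12² / (π² × 1.32×10^11) = 4.905×10^-5 m⁴
I_req = 4.905×10^7 mm⁴
Solid circle: I = πd⁴/64  ⇒  d = (64I/π)^(1/4) = (64×4.905×10^7/π)^(1/4) = 178 mm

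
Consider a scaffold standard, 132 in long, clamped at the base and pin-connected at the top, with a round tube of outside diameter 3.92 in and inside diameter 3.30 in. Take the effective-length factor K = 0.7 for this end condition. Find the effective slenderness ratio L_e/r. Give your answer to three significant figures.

λ ≈ 72.1

d_o = 3.92 in, d_i = 3.30 in
I = π(d_o⁴ − d_i⁴)/64 = π(3.92⁴ − 3.300⁴)/64 = 5.769 in⁴
A = 3.516 in²;  r_min = √(I/A) = √(5.769/3.516) = 1.281 in
L_e = K·L = 0.7 × 132 = 92.40 in
λ = L_e / r_min = 92.400 / 1.281 = 72.1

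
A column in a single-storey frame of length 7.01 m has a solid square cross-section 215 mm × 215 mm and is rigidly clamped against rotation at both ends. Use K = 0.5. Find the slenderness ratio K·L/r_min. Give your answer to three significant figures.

λ ≈ 56.5

I = a⁴/12 = 215⁴/12 = 1.781×10^8 mm⁴
A = 4.622×10^4 mm²;  r_min = √(I/A) = √(1.781×10^8/4.622×10^4) = 62.07 mm
L_e = K·L = 0.5 × 7.01 m = 3.505 m = 3505.0 mm
λ = L_e / r_min = 3505.0 / 62.07 = 56.5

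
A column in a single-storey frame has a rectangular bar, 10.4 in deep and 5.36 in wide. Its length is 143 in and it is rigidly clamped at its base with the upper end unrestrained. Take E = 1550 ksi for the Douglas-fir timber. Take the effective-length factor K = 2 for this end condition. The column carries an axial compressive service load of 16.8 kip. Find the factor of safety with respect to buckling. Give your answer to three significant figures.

n ≈ 1.49

Buckling occurs about the weak axis: I_min = h·b³/12 with b = 5.36 in (the shorter side).
I_min = 10.4×5.36³/12 = 133.5 in⁴
Effective length L_e = K·L = 2 × 143 = 286.0 in
P_cr = π²EI / L_e² = π² × 1550×10³ × 133.5 / 286.0² = 2.496×10^4 lb
Factor of safety n = P_cr / P = 24.960 / 16.8 = 1.49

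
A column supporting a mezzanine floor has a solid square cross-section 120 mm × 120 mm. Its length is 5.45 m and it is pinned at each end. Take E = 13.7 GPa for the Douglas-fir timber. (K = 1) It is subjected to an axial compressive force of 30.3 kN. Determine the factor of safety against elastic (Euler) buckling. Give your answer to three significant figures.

n ≈ 2.60

I = a⁴/12 = 120⁴/12 = 1.728×10^7 mm⁴
I = 1.728×10^7 mm⁴ = 1.728×10^-5 m⁴
Effective length L_e = K·L = 1 × 5.45 = 5.450 m
P_cr = π²EI / L_e² = π² × 13.7×10⁹ × 1.728×10^-5 / 5.450² = 7.866×10^4 N
Factor of safety n = P_cr / P = 78.663 / 30.3 = 2.60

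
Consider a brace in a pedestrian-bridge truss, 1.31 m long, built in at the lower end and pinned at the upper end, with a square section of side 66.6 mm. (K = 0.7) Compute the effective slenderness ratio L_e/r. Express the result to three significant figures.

λ ≈ 47.7

I = a⁴/12 = 66.6⁴/12 = 1.640×10^6 mm⁴
A = 4.436×10^3 mm²;  r_min = √(I/A) = √(1.640×10^6/4.436×10^3) = 19.23 mm
L_e = K·L = 0.7 × 1.31 m = 0.9170 m = 917.00 mm
λ = L_e / r_min = 917.00 / 19.23 = 47.7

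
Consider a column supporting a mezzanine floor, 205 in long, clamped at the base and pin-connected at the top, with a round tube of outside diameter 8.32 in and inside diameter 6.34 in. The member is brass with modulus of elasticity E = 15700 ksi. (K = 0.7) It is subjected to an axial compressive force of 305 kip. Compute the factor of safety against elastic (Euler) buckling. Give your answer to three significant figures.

n ≈ 3.85

d_o = 8.32 in, d_i = 6.34 in
I = π(d_o⁴ − d_i⁴)/64 = π(8.32⁴ − 6.340⁴)/64 = 155.9 in⁴
Effective length L_e = K·L = 0.7 × 205 = 143.5 in
P_cr = π²EI / L_e² = π² × 15700×10³ × 155.9 / 143.5² = 1.173×10^6 lb
Factor of safety n = P_cr / P = 1173.1 / 305 = 3.85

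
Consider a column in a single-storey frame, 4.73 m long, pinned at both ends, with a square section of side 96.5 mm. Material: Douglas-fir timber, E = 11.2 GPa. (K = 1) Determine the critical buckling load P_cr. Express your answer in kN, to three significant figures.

I = a⁴/12 = 96.5⁴/12 = 7.227×10^6 mm⁴
I = 7.227×10^6 mm⁴ = 7.227×10^-6 m⁴
Effective length L_e = K·L = 1 × 4.73 = 4.730 m
P_cr = π²EI / L_e² = π² × 11.2×10⁹ × 7.227×10^-6 / 4.730² = 3.570×10^4 N

P_cr ≈ 35.7 kN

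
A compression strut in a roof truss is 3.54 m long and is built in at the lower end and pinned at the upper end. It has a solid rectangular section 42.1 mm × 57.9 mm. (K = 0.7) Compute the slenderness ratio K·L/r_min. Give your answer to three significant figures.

For a rectangle r_min = b/√12 = 42.1/√12 = 12.15 mm
L_e = K·L = 0.7 × 3.54 m = 2.478 m = 2478.0 mm
λ = L_e / r_min = 2478.0 / 12.15 = 204

λ ≈ 204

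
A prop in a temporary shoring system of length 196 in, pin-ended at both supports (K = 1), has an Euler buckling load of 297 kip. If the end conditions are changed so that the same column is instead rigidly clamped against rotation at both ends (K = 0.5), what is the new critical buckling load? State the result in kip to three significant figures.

P_cr ≈ 1190 kip

P_cr ∝ 1/K², so P_cr,new = P_cr,old × (K_old/K_new)² = 297 × (1/0.5)²
= 297 × 4.000 = 1190 kip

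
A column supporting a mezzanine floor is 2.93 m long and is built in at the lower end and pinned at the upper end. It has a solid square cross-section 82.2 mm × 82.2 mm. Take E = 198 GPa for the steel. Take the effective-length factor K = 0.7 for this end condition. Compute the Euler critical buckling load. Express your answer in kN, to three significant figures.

I = a⁴/12 = 82.2⁴/12 = 3.805×10^6 mm⁴
I = 3.805×10^6 mm⁴ = 3.805×10^-6 m⁴
Effective length L_e = K·L = 0.7 × 2.93 = 2.051 m
P_cr = π²EI / L_e² = π² × 198×10⁹ × 3.805×10^-6 / 2.051² = 1.767×10^6 N

P_cr ≈ 1770 kN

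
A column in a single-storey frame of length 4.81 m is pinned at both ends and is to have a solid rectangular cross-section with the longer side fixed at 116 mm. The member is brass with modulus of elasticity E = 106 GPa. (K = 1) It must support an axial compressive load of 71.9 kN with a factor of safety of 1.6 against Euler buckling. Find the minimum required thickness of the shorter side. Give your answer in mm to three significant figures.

Required P_cr = n·P = 1.6 × 71.9 = 115.0 kN
L_e = K·L = 1 × 4.81 = 4.810 m
Required I = P_cr·L_e²/(π²E) = 1.150×10^5 × 4.810² / (π² × 1.06×10^11) = 2.544×10^-6 m⁴
I_req = 2.544×10^6 mm⁴
Rectangle, weak axis: I_min = h·b³/12 with h = 116 mm fixed  ⇒  b = (12I/h)^(1/3) = 64.1 mm

b ≈ 64.1 mm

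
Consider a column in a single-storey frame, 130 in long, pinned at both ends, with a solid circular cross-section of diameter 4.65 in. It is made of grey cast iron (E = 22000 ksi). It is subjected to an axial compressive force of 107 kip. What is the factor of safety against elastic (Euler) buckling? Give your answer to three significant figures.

n ≈ 2.76

I = πd⁴/64 = π×4.65⁴/64 = 22.95 in⁴
Effective length L_e = K·L = 1 × 130 = 130.0 in
P_cr = π²EI / L_e² = π² × 22000×10³ × 22.95 / 130.0² = 2.949×10^5 lb
Factor of safety n = P_cr / P = 294.86 / 107 = 2.76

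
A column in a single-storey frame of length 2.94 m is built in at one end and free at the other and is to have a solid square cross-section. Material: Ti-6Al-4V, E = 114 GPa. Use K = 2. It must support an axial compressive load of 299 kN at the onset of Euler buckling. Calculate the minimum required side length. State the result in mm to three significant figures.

a ≈ 102 mm

L_e = K·L = 2 × 2.94 = 5.880 m
Required I = P_cr·L_e²/(π²E) = 2.990×10^5 × 5.880² / (π² × 1.14×10^11) = 9.188×10^-6 m⁴
I_req = 9.188×10^6 mm⁴
Solid square: I = a⁴/12  ⇒  a = (12I)^(1/4) = (12×9.188×10^6)^(1/4) = 102 mm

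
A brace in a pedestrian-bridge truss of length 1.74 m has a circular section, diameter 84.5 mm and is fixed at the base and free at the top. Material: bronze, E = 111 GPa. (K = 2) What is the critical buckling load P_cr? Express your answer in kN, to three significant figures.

I = πd⁴/64 = π×84.5⁴/64 = 2.503×10^6 mm⁴
I = 2.503×10^6 mm⁴ = 2.503×10^-6 m⁴
Effective length L_e = K·L = 2 × 1.74 = 3.480 m
P_cr = π²EI / L_e² = π² × 111×10⁹ × 2.503×10^-6 / 3.480² = 2.264×10^5 N

P_cr ≈ 226 kN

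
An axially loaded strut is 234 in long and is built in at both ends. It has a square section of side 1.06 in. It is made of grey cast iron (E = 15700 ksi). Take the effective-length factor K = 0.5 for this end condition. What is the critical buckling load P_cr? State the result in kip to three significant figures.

I = a⁴/12 = 1.06⁴/12 = 0.1052 in⁴
Effective length L_e = K·L = 0.5 × 234 = 117.0 in
P_cr = π²EI / L_e² = π² × 15700×10³ × 0.1052 / 117.0² = 1.191×10^3 lb

P_cr ≈ 1.19 kip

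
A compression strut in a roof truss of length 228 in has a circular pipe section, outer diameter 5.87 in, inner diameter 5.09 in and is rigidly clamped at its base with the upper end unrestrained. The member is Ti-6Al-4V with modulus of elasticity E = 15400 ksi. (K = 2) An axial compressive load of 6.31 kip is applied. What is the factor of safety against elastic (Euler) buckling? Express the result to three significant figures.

d_o = 5.87 in, d_i = 5.09 in
I = π(d_o⁴ − d_i⁴)/64 = π(5.87⁴ − 5.090⁴)/64 = 25.33 in⁴
Effective length L_e = K·L = 2 × 228 = 456.0 in
P_cr = π²EI / L_e² = π² × 15400×10³ × 25.33 / 456.0² = 1.852×10^4 lb
Factor of safety n = P_cr / P = 18.516 / 6.31 = 2.93

n ≈ 2.93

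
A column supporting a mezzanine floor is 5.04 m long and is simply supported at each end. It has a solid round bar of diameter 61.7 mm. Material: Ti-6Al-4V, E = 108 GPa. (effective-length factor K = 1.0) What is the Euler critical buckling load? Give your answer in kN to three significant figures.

P_cr ≈ 29.9 kN

I = πd⁴/64 = π×61.7⁴/64 = 7.114×10^5 mm⁴
I = 7.114×10^5 mm⁴ = 7.114×10^-7 m⁴
Effective length L_e = K·L = 1 × 5.04 = 5.040 m
P_cr = π²EI / L_e² = π² × 108×10⁹ × 7.114×10^-7 / 5.040² = 2.985×10^4 N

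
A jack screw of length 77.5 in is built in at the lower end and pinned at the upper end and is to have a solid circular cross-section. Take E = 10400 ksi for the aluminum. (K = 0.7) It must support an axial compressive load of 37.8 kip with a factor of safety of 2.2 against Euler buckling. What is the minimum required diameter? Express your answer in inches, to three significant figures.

Required P_cr = n·P = 2.2 × 37.8 = 83.16 kip
L_e = K·L = 0.7 × 77.5 = 54.25 in
Required I = P_cr·L_e²/(π²E) = 8.316×10^4 × 54.25² / (π² × 1.04×10^7) = 2.384 in⁴
Solid circle: I = πd⁴/64  ⇒  d = (64I/π)^(1/4) = (64×2.384/π)^(1/4) = 2.64 in

d ≈ 2.64 in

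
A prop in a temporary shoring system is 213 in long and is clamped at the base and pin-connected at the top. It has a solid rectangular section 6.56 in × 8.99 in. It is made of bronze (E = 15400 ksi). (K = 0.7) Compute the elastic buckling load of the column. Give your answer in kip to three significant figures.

P_cr ≈ 1450 kip

Buckling occurs about the weak axis: I_min = h·b³/12 with b = 6.56 in (the shorter side).
I_min = 8.99×6.56³/12 = 211.5 in⁴
Effective length L_e = K·L = 0.7 × 213 = 149.1 in
P_cr = π²EI / L_e² = π² × 15400×10³ × 211.5 / 149.1² = 1.446×10^6 lb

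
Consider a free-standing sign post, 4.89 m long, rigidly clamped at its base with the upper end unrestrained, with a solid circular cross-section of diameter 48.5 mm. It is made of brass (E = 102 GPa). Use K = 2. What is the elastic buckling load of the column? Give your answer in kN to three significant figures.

P_cr ≈ 2.86 kN

I = πd⁴/64 = π×48.5⁴/64 = 2.716×10^5 mm⁴
I = 2.716×10^5 mm⁴ = 2.716×10^-7 m⁴
Effective length L_e = K·L = 2 × 4.89 = 9.780 m
P_cr = π²EI / L_e² = π² × 102×10⁹ × 2.716×10^-7 / 9.780² = 2.859×10^3 N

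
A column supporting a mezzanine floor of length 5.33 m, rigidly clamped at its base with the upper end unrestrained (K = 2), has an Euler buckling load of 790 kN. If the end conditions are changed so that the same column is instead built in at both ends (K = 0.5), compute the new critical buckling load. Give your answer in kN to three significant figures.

P_cr ∝ 1/K², so P_cr,new = P_cr,old × (K_old/K_new)² = 790 × (2/0.5)²
= 790 × 16.00 = 12600 kN

P_cr ≈ 12600 kN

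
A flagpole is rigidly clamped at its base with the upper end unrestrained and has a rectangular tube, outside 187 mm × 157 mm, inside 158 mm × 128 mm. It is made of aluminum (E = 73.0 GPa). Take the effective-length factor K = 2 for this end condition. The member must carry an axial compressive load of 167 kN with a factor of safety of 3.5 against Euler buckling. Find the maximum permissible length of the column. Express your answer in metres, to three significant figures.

L_max ≈ 3.17 m

Weak-axis I_min = (h_o·b_o³ − h_i·b_i³)/12 with b_o = 157, b_i = 128.0 mm (shorter outer/inner sides).
I_min = (187×157³ − 158.0×128.0³)/12 = 3.269×10^7 mm⁴
I = 3.269×10^-5 m⁴
Required critical load P_cr = n·P = 3.5 × 167 = 584.5 kN = 5.845×10^5 N
From P_cr = π²EI/(K·L)²:  L = (1/K)·√(π²EI/P_cr) = (1/2)·√(π²×7.30×10^10×3.269×10^-5/5.845×10^5)
L = 3.17 m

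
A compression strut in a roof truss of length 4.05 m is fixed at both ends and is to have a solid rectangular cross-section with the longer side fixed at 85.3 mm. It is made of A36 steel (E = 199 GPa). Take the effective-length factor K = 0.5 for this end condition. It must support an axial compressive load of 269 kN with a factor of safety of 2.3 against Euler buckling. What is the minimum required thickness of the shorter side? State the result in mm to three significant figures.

Required P_cr = n·P = 2.3 × 269 = 618.7 kN
L_e = K·L = 0.5 × 4.05 = 2.025 m
Required I = P_cr·L_e²/(π²E) = 6.187×10^5 × 2.025² / (π² × 1.99×10^11) = 1.292×10^-6 m⁴
I_req = 1.292×10^6 mm⁴
Rectangle, weak axis: I_min = h·b³/12 with h = 85.3 mm fixed  ⇒  b = (12I/h)^(1/3) = 56.6 mm

b ≈ 56.6 mm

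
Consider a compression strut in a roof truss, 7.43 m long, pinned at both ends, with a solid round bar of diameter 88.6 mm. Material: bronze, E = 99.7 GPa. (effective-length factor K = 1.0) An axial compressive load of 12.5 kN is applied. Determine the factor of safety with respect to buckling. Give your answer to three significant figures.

I = πd⁴/64 = π×88.6⁴/64 = 3.025×10^6 mm⁴
I = 3.025×10^6 mm⁴ = 3.025×10^-6 m⁴
Effective length L_e = K·L = 1 × 7.43 = 7.430 m
P_cr = π²EI / L_e² = π² × 99.7×10⁹ × 3.025×10^-6 / 7.430² = 5.392×10^4 N
Factor of safety n = P_cr / P = 53.917 / 12.5 = 4.31

n ≈ 4.31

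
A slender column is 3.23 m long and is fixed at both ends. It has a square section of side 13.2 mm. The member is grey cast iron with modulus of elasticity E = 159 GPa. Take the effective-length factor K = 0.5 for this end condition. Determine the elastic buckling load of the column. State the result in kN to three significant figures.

P_cr ≈ 1.52 kN

I = a⁴/12 = 13.2⁴/12 = 2.530×10^3 mm⁴
I = 2.530×10^3 mm⁴ = 2.530×10^-9 m⁴
Effective length L_e = K·L = 0.5 × 3.23 = 1.615 m
P_cr = π²EI / L_e² = π² × 159×10⁹ × 2.530×10^-9 / 1.615² = 1.522×10^3 N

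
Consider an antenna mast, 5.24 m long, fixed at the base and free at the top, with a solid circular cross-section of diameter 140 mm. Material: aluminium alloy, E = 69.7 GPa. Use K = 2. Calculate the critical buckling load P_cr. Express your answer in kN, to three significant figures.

P_cr ≈ 118 kN

I = πd⁴/64 = π×140⁴/64 = 1.886×10^7 mm⁴
I = 1.886×10^7 mm⁴ = 1.886×10^-5 m⁴
Effective length L_e = K·L = 2 × 5.24 = 10.48 m
P_cr = π²EI / L_e² = π² × 69.7×10⁹ × 1.886×10^-5 / 10.48² = 1.181×10^5 N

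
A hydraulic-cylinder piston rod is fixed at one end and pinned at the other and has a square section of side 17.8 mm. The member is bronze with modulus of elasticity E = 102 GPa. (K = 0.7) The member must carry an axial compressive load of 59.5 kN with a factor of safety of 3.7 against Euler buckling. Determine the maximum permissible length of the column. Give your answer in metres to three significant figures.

I = a⁴/12 = 17.8⁴/12 = 8.366×10^3 mm⁴
I = 8.366×10^-9 m⁴
Required critical load P_cr = n·P = 3.7 × 59.5 = 220.2 kN = 2.201×10^5 N
From P_cr = π²EI/(K·L)²:  L = (1/K)·√(π²EI/P_cr) = (1/0.7)·√(π²×1.02×10^11×8.366×10^-9/2.201×10^5)
L = 0.279 m

L_max ≈ 0.279 m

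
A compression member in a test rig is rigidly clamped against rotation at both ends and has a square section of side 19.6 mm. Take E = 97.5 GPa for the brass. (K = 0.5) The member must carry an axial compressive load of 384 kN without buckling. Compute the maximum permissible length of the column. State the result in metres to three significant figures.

L_max ≈ 0.351 m

I = a⁴/12 = 19.6⁴/12 = 1.230×10^4 mm⁴
I = 1.230×10^-8 m⁴
At the buckling limit P_cr = P = 3.840×10^5 N
From P_cr = π²EI/(K·L)²:  L = (1/K)·√(π²EI/P_cr) = (1/0.5)·√(π²×9.75×10^10×1.230×10^-8/3.840×10^5)
L = 0.351 m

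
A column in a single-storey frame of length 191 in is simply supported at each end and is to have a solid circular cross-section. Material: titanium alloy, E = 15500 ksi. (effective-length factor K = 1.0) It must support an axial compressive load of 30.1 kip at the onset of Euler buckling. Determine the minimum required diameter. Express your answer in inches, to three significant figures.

L_e = K·L = 1 × 191 = 191.0 in
Required I = P_cr·L_e²/(π²E) = 3.010×10^4 × 191.0² / (π² × 1.55×10^7) = 7.178 in⁴
Solid circle: I = πd⁴/64  ⇒  d = (64I/π)^(1/4) = (64×7.178/π)^(1/4) = 3.48 in

d ≈ 3.48 in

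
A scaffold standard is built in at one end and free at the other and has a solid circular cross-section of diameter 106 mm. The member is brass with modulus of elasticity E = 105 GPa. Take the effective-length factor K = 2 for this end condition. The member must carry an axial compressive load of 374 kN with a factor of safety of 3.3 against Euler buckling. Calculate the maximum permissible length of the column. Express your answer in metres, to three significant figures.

I = πd⁴/64 = π×106⁴/64 = 6.197×10^6 mm⁴
I = 6.197×10^-6 m⁴
Required critical load P_cr = n·P = 3.3 × 374 = 1234 kN = 1.234×10^6 N
From P_cr = π²EI/(K·L)²:  L = (1/K)·√(π²EI/P_cr) = (1/2)·√(π²×1.05×10^11×6.197×10^-6/1.234×10^6)
L = 1.14 m

L_max ≈ 1.14 m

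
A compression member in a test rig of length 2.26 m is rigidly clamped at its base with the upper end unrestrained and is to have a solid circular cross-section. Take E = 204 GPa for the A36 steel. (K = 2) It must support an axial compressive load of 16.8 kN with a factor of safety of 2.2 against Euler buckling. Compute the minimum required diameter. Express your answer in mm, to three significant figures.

Required P_cr = n·P = 2.2 × 16.8 = 36.96 kN
L_e = K·L = 2 × 2.26 = 4.520 m
Required I = P_cr·L_e²/(π²E) = 3.696×10^4 × 4.520² / (π² × 2.04×10^11) = 3.750×10^-7 m⁴
I_req = 3.750×10^5 mm⁴
Solid circle: I = πd⁴/64  ⇒  d = (64I/π)^(1/4) = (64×3.750×10^5/π)^(1/4) = 52.6 mm

d ≈ 52.6 mm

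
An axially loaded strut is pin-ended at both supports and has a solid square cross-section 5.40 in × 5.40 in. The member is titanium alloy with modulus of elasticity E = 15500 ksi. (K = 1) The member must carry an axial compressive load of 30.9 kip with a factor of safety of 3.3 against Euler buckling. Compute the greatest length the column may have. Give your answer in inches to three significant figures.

L_max ≈ 326 in

I = a⁴/12 = 5.40⁴/12 = 70.86 in⁴
Required critical load P_cr = n·P = 3.3 × 30.9 = 102.0 kip = 1.020×10^5 lb
From P_cr = π²EI/(K·L)²:  L = (1/K)·√(π²EI/P_cr) = (1/1)·√(π²×1.55×10^7×70.86/1.020×10^5)
L = 326 in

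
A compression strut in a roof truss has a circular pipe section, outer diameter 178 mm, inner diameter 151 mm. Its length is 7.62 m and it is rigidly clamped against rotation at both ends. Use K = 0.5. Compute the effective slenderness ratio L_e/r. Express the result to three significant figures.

λ ≈ 65.3

d_o = 178 mm, d_i = 151 mm
I = π(d_o⁴ − d_i⁴)/64 = π(178⁴ − 151.0⁴)/64 = 2.376×10^7 mm⁴
A = 6.977×10^3 mm²;  r_min = √(I/A) = √(2.376×10^7/6.977×10^3) = 58.36 mm
L_e = K·L = 0.5 × 7.62 m = 3.810 m = 3810.0 mm
λ = L_e / r_min = 3810.0 / 58.36 = 65.3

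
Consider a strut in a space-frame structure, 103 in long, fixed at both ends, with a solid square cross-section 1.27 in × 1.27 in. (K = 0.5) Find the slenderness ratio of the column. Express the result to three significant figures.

λ ≈ 140

I = a⁴/12 = 1.27⁴/12 = 0.2168 in⁴
A = 1.613 in²;  r_min = √(I/A) = √(0.2168/1.613) = 0.3666 in
L_e = K·L = 0.5 × 103 = 51.50 in
λ = L_e / r_min = 51.500 / 0.3666 = 140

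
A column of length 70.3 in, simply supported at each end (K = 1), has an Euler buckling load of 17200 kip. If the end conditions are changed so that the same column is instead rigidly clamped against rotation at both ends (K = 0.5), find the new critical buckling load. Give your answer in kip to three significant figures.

P_cr ∝ 1/K², so P_cr,new = P_cr,old × (K_old/K_new)² = 17200 × (1/0.5)²
= 17200 × 4.000 = 68800 kip

P_cr ≈ 68800 kip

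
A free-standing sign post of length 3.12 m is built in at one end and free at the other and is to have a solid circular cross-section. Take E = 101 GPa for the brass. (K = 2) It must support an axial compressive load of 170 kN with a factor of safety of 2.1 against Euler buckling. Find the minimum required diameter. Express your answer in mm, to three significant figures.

d ≈ 130 mm

Required P_cr = n·P = 2.1 × 170 = 357.0 kN
L_e = K·L = 2 × 3.12 = 6.240 m
Required I = P_cr·L_e²/(π²E) = 3.570×10^5 × 6.240² / (π² × 1.01×10^11) = 1.394×10^-5 m⁴
I_req = 1.394×10^7 mm⁴
Solid circle: I = πd⁴/64  ⇒  d = (64I/π)^(1/4) = (64×1.394×10^7/π)^(1/4) = 130 mm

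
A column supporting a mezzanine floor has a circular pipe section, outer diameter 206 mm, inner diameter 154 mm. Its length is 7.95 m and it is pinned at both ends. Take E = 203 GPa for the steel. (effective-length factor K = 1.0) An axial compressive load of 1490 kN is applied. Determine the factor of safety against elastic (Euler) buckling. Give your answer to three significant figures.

d_o = 206 mm, d_i = 154 mm
I = π(d_o⁴ − d_i⁴)/64 = π(206⁴ − 154.0⁴)/64 = 6.079×10^7 mm⁴
I = 6.079×10^7 mm⁴ = 6.079×10^-5 m⁴
Effective length L_e = K·L = 1 × 7.95 = 7.950 m
P_cr = π²EI / L_e² = π² × 203×10⁹ × 6.079×10^-5 / 7.950² = 1.927×10^6 N
Factor of safety n = P_cr / P = 1927.0 / 1490 = 1.29

n ≈ 1.29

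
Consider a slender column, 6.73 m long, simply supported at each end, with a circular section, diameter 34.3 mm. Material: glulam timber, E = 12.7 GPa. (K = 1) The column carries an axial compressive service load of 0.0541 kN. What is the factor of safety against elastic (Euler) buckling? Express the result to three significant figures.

n ≈ 3.48

I = πd⁴/64 = π×34.3⁴/64 = 6.794×10^4 mm⁴
I = 6.794×10^4 mm⁴ = 6.794×10^-8 m⁴
Effective length L_e = K·L = 1 × 6.73 = 6.730 m
P_cr = π²EI / L_e² = π² × 12.7×10⁹ × 6.794×10^-8 / 6.730² = 188.0 N
Factor of safety n = P_cr / P = 0.18803 / 0.0541 = 3.48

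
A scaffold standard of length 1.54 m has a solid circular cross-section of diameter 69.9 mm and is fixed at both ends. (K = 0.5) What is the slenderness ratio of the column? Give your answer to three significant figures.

I = πd⁴/64 = π×69.9⁴/64 = 1.172×10^6 mm⁴
A = 3.837×10^3 mm²;  r_min = √(I/A) = √(1.172×10^6/3.837×10^3) = 17.48 mm
L_e = K·L = 0.5 × 1.54 m = 0.7700 m = 770.00 mm
λ = L_e / r_min = 770.00 / 17.48 = 44.1

λ ≈ 44.1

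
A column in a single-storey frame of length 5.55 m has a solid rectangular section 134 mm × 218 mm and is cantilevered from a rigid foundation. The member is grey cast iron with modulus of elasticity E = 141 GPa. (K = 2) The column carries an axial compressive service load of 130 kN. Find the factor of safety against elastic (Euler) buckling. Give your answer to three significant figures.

Buckling occurs about the weak axis: I_min = h·b³/12 with b = 134 mm (the shorter side).
I_min = 218×134³/12 = 4.371×10^7 mm⁴
I = 4.371×10^7 mm⁴ = 4.371×10^-5 m⁴
Effective length L_e = K·L = 2 × 5.55 = 11.10 m
P_cr = π²EI / L_e² = π² × 141×10⁹ × 4.371×10^-5 / 11.10² = 4.937×10^5 N
Factor of safety n = P_cr / P = 493.70 / 130 = 3.80

n ≈ 3.80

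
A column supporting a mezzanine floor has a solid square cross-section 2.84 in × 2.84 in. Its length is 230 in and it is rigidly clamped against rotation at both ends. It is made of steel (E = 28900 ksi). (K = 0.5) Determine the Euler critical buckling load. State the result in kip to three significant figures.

I = a⁴/12 = 2.84⁴/12 = 5.421 in⁴
Effective length L_e = K·L = 0.5 × 230 = 115.0 in
P_cr = π²EI / L_e² = π² × 28900×10³ × 5.421 / 115.0² = 1.169×10^5 lb

P_cr ≈ 117 kip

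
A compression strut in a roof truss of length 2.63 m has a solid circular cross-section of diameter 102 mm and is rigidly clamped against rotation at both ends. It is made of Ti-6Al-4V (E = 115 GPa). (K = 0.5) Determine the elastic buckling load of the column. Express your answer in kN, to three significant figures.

P_cr ≈ 3490 kN

I = πd⁴/64 = π×102⁴/64 = 5.313×10^6 mm⁴
I = 5.313×10^6 mm⁴ = 5.313×10^-6 m⁴
Effective length L_e = K·L = 0.5 × 2.63 = 1.315 m
P_cr = π²EI / L_e² = π² × 115×10⁹ × 5.313×10^-6 / 1.315² = 3.488×10^6 N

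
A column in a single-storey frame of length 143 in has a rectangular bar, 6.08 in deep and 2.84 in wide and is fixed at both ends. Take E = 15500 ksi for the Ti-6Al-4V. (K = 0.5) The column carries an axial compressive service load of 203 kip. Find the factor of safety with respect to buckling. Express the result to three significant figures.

Buckling occurs about the weak axis: I_min = h·b³/12 with b = 2.84 in (the shorter side).
I_min = 6.08×2.84³/12 = 11.61 in⁴
Effective length L_e = K·L = 0.5 × 143 = 71.50 in
P_cr = π²EI / L_e² = π² × 15500×10³ × 11.61 / 71.50² = 3.473×10^5 lb
Factor of safety n = P_cr / P = 347.29 / 203 = 1.71

n ≈ 1.71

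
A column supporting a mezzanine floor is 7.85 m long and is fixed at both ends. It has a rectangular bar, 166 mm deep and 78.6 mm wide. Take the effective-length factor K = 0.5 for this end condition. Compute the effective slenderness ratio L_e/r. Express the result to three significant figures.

λ ≈ 173

For a rectangle r_min = b/√12 = 78.6/√12 = 22.69 mm
L_e = K·L = 0.5 × 7.85 m = 3.925 m = 3925.0 mm
λ = L_e / r_min = 3925.0 / 22.69 = 173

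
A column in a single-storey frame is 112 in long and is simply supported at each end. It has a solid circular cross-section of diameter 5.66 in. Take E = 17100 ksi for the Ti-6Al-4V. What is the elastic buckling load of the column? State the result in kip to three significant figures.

I = πd⁴/64 = π×5.66⁴/64 = 50.38 in⁴
Effective length L_e = K·L = 1 × 112 = 112.0 in
P_cr = π²EI / L_e² = π² × 17100×10³ × 50.38 / 112.0² = 6.778×10^5 lb

P_cr ≈ 678 kip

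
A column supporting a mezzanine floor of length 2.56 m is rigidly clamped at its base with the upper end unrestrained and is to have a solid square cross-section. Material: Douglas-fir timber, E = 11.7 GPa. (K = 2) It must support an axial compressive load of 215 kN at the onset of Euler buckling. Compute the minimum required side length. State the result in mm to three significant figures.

a ≈ 156 mm

L_e = K·L = 2 × 2.56 = 5.120 m
Required I = P_cr·L_e²/(π²E) = 2.150×10^5 × 5.120² / (π² × 1.17×10^10) = 4.881×10^-5 m⁴
I_req = 4.881×10^7 mm⁴
Solid square: I = a⁴/12  ⇒  a = (12I)^(1/4) = (12×4.881×10^7)^(1/4) = 156 mm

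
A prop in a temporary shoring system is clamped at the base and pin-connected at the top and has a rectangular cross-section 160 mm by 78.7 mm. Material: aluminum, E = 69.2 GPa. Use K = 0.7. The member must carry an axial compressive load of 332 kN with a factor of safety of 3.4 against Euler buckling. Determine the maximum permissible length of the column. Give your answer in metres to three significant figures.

Buckling occurs about the weak axis: I_min = h·b³/12 with b = 78.7 mm (the shorter side).
I_min = 160×78.7³/12 = 6.499×10^6 mm⁴
I = 6.499×10^-6 m⁴
Required critical load P_cr = n·P = 3.4 × 332 = 1129 kN = 1.129×10^6 N
From P_cr = π²EI/(K·L)²:  L = (1/K)·√(π²EI/P_cr) = (1/0.7)·√(π²×6.92×10^10×6.499×10^-6/1.129×10^6)
L = 2.83 m

L_max ≈ 2.83 m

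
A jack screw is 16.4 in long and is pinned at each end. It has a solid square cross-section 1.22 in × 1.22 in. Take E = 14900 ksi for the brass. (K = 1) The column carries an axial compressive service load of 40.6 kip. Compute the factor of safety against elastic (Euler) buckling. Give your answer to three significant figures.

I = a⁴/12 = 1.22⁴/12 = 0.1846 in⁴
Effective length L_e = K·L = 1 × 16.4 = 16.40 in
P_cr = π²EI / L_e² = π² × 14900×10³ × 0.1846 / 16.40² = 1.009×10^5 lb
Factor of safety n = P_cr / P = 100.94 / 40.6 = 2.49

n ≈ 2.49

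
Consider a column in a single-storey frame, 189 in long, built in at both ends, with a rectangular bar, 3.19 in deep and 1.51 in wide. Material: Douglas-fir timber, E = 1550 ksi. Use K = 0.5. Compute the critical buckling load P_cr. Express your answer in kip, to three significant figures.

P_cr ≈ 1.57 kip

Buckling occurs about the weak axis: I_min = h·b³/12 with b = 1.51 in (the shorter side).
I_min = 3.19×1.51³/12 = 0.9153 in⁴
Effective length L_e = K·L = 0.5 × 189 = 94.50 in
P_cr = π²EI / L_e² = π² × 1550×10³ × 0.9153 / 94.50² = 1.568×10^3 lb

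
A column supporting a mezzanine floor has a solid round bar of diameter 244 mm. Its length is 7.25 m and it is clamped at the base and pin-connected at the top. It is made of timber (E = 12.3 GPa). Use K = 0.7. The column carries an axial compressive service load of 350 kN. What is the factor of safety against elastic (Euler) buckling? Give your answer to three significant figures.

I = πd⁴/64 = π×244⁴/64 = 1.740×10^8 mm⁴
I = 1.740×10^8 mm⁴ = 1.740×10^-4 m⁴
Effective length L_e = K·L = 0.7 × 7.25 = 5.075 m
P_cr = π²EI / L_e² = π² × 12.3×10⁹ × 1.740×10^-4 / 5.075² = 8.201×10^5 N
Factor of safety n = P_cr / P = 820.09 / 350 = 2.34

n ≈ 2.34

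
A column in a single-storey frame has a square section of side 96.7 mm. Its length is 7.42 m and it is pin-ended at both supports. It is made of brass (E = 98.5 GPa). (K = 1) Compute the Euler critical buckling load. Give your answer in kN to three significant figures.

P_cr ≈ 129 kN

I = a⁴/12 = 96.7⁴/12 = 7.287×10^6 mm⁴
I = 7.287×10^6 mm⁴ = 7.287×10^-6 m⁴
Effective length L_e = K·L = 1 × 7.42 = 7.420 m
P_cr = π²EI / L_e² = π² × 98.5×10⁹ × 7.287×10^-6 / 7.420² = 1.287×10^5 N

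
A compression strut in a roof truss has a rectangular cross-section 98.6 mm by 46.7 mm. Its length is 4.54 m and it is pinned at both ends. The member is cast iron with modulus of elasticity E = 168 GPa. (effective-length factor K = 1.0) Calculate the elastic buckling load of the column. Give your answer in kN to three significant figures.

Buckling occurs about the weak axis: I_min = h·b³/12 with b = 46.7 mm (the shorter side).
I_min = 98.6×46.7³/12 = 8.368×10^5 mm⁴
I = 8.368×10^5 mm⁴ = 8.368×10^-7 m⁴
Effective length L_e = K·L = 1 × 4.54 = 4.540 m
P_cr = π²EI / L_e² = π² × 168×10⁹ × 8.368×10^-7 / 4.540² = 6.732×10^4 N

P_cr ≈ 67.3 kN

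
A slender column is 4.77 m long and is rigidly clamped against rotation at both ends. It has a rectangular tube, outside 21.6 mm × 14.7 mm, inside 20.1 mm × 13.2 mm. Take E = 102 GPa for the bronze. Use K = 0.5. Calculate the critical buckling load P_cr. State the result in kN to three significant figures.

Weak-axis I_min = (h_o·b_o³ − h_i·b_i³)/12 with b_o = 14.7, b_i = 13.20 mm (shorter outer/inner sides).
I_min = (21.6×14.7³ − 20.10×13.20³)/12 = 1.865×10^3 mm⁴
I = 1.865×10^3 mm⁴ = 1.865×10^-9 m⁴
Effective length L_e = K·L = 0.5 × 4.77 = 2.385 m
P_cr = π²EI / L_e² = π² × 102×10⁹ × 1.865×10^-9 / 2.385² = 330.1 N

P_cr ≈ 0.330 kN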